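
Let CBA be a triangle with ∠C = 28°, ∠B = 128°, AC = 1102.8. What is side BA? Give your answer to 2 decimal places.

The third angle is ∠A = 180° − ∠C − ∠B = 24.00°.
Law of sines: BA = AC·sin C/sin B ≈ 657.01.

657.01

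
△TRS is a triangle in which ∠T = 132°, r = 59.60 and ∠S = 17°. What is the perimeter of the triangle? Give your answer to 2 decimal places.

perimeter ≈ 179.43

The third angle is ∠R = 180° − ∠S − ∠T = 31.00°.
Law of sines: t = r·sin T/sin R ≈ 85.996.
Law of sines: s = r·sin S/sin R ≈ 33.833.
Semiperimeter p = (85.996+59.6+33.833)/2 = 89.715.
Perimeter = 85.996 + 59.6 + 33.833 = 179.43.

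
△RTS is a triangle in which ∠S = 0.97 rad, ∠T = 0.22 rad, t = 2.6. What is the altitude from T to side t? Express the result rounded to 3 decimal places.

9.124

The third angle is ∠R = π − ∠T − ∠S = 1.952 rad.
Law of sines: r = t·sin R/sin T ≈ 11.061.
Law of sines: s = t·sin S/sin T ≈ 9.8277.
Area = ½·t·r·sin S ≈ 11.861.
The altitude from T has length 2·area/t ≈ 9.1238.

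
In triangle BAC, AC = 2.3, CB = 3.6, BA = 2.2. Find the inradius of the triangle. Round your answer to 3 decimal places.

r ≈ 0.600

Semiperimeter s = (2.3 + 3.6 + 2.2)/2 = 4.05.
Heron's formula: area = √(4.05·1.75·0.45·1.85) ≈ 2.4291.
Inradius = area/s = 2.4291/4.05 ≈ 0.59977.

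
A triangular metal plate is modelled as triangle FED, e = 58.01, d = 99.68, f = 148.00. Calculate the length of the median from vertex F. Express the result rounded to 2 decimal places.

m_F ≈ 34.27

Median from F: ½√(2·e² + 2·d² − f²) ≈ 34.273.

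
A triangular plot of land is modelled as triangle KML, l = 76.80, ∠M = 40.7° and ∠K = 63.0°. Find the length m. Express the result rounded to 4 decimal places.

51.5477

The third angle is ∠L = 180° − ∠K − ∠M = 76.30°.
Law of sines: m = l·sin M/sin L ≈ 51.548.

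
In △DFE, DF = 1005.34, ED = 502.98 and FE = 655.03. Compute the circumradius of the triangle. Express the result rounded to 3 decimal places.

R ≈ 579.958

By the law of cosines, cos D = (ED² + DF² − FE²) / (2·ED·DF) ≈ 0.82528, so ∠D ≈ 34.38°.
Circumradius = FE/(2 sin D) ≈ 579.96.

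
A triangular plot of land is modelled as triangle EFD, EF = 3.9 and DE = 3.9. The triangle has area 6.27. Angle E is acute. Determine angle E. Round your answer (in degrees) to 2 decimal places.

55.53

From area = ½·DE·EF·sin E, we get sin E = 2·area/(DE·EF) ≈ 0.82446.
Taking the acute solution, ∠E ≈ 55.53°.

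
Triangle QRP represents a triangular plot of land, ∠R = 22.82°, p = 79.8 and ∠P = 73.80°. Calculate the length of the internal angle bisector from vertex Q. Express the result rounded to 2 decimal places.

The third angle is ∠Q = 180° − ∠R − ∠P = 83.38°.
Law of sines: q = p·sin Q/sin P ≈ 82.546.
Law of sines: r = p·sin R/sin P ≈ 32.229.
The bisector from Q has length 2·r·p·cos(∠Q/2)/(r+p) ≈ 34.287.

34.29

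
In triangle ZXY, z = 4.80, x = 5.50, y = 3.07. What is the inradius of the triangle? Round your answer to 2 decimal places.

1.10

Semiperimeter s = (4.8 + 5.5 + 3.07)/2 = 6.685.
Heron's formula: area = √(6.685·1.885·1.185·3.615) ≈ 7.3472.
Inradius = area/s = 7.3472/6.685 ≈ 1.0991.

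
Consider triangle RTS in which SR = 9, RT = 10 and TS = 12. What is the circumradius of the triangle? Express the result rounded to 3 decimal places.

By the law of cosines, cos R = (SR² + RT² − TS²) / (2·SR·RT) ≈ 0.20556, so ∠R ≈ 78.14°.
Circumradius = TS/(2 sin R) ≈ 6.1309.

6.131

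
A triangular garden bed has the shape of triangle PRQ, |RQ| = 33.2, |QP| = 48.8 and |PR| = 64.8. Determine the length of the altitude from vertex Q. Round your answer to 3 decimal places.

Semiperimeter s = (33.2 + 48.8 + 64.8)/2 = 73.4.
Heron's formula: area = √(73.4·40.2·24.6·8.6) ≈ 790.09.
The altitude from Q has length 2·area/|PR| ≈ 24.386.

h_Q ≈ 24.386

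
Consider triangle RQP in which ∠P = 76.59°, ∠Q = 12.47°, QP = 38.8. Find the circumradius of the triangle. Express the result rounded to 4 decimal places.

The third angle is ∠R = 180° − ∠Q − ∠P = 90.94°.
Law of sines: PR = QP·sin Q/sin R ≈ 8.3791.
Law of sines: RQ = QP·sin P/sin R ≈ 37.747.
Circumradius = QP/(2 sin R) ≈ 19.403.

19.4026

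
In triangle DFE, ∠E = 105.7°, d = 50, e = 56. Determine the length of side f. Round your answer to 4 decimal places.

15.0892

Law of sines: sin D = d·sin E/e ≈ 0.85955.
Since e ≥ d, only the acute value applies: ∠D ≈ 59.27°.
Then ∠F = 180° − ∠E − ∠D ≈ 15.03°.
Law of sines gives f = e·sin F/sin E ≈ 15.089.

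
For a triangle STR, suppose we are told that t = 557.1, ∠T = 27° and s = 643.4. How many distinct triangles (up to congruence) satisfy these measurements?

2

s·sin T = 643.4·sin(27°) ≈ 292.1.
Since s sin T < t < s (292.1 < 557.1 < 643.4), two triangles exist.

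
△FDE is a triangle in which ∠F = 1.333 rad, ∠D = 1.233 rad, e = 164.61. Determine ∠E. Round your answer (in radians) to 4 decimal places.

The third angle is ∠E = π − ∠F − ∠D = 0.576 rad.

∠E ≈ 0.5756 rad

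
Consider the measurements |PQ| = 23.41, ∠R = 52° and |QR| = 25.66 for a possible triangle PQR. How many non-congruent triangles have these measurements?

2

|QR|·sin R = 25.66·sin(52°) ≈ 20.22.
Since |QR| sin R < |PQ| < |QR| (20.22 < 23.41 < 25.66), two triangles exist.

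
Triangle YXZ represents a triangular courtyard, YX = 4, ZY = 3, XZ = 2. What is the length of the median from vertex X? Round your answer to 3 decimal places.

m_X ≈ 2.784

Median from X: ½√(2·YX² + 2·XZ² − ZY²) ≈ 2.7839.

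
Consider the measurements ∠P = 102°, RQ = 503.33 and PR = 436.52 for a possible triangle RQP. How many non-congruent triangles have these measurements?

PR·sin P = 436.52·sin(102°) ≈ 427.
Since ∠P is not acute, a triangle exists only if RQ > PR; here RQ > PR, so there is exactly one triangle.

1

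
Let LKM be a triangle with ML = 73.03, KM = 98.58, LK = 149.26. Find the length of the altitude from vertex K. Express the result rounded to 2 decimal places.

85.26

Semiperimeter s = (98.58 + 73.03 + 149.26)/2 = 160.44.
Heron's formula: area = √(160.44·61.855·87.405·11.175) ≈ 3113.4.
The altitude from K has length 2·area/ML ≈ 85.262.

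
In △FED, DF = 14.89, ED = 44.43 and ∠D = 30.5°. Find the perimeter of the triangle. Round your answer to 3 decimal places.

perimeter ≈ 91.811

By the law of cosines, FE² = ED² + DF² − 2·ED·DF·cos D = 1055.7, so FE ≈ 32.491.
Semiperimeter s = (44.43+14.89+32.491)/2 = 45.906.
Perimeter = 44.43 + 14.89 + 32.491 = 91.811.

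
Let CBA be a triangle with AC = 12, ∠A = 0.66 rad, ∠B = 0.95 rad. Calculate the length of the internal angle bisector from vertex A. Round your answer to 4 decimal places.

The third angle is ∠C = π − ∠B − ∠A = 1.532 rad.
Law of sines: BA = AC·sin C/sin B ≈ 14.741.
Law of sines: CB = AC·sin A/sin B ≈ 9.0451.
The bisector from A has length 2·BA·AC·cos(∠A/2)/(BA+AC) ≈ 12.516.

12.5163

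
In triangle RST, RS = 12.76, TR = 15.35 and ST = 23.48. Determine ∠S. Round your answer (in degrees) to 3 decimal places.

By the law of cosines, cos S = (RS² + ST² − TR²) / (2·RS·ST) ≈ 0.79856, so ∠S ≈ 37.01°.

37.007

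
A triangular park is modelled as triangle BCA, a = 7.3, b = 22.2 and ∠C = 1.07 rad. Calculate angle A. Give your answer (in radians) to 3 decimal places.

By the law of cosines, c² = a² + b² − 2·a·b·cos C = 390.51, so c ≈ 19.761.
Law of cosines again: cos A = (b² + c² − a²)/(2·b·c) ≈ 0.94604, so ∠A ≈ 0.330 rad.

∠A ≈ 0.330 rad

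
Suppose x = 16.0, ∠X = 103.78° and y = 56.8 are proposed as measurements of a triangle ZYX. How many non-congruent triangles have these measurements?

0

y·sin X = 56.8·sin(103.78°) ≈ 55.17.
Since ∠X is not acute, a triangle exists only if x > y; here x ≤ y, so there is no triangle.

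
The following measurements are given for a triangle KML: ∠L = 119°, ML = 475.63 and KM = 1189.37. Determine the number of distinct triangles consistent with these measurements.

ML·sin L = 475.63·sin(119°) ≈ 416.
Since ∠L is not acute, a triangle exists only if KM > ML; here KM > ML, so there is exactly one triangle.

1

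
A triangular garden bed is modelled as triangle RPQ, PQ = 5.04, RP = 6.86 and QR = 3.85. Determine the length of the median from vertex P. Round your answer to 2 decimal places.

Median from P: ½√(2·RP² + 2·PQ² − QR²) ≈ 5.7031.

5.70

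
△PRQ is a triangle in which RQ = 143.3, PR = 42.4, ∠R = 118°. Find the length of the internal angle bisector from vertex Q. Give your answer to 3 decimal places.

By the law of cosines, QP² = PR² + RQ² − 2·PR·RQ·cos R = 28038, so QP ≈ 167.44.
Law of cosines again: cos Q = (RQ² + QP² − PR²)/(2·RQ·QP) ≈ 0.97469, so ∠Q ≈ 12.92°.
The bisector from Q has length 2·RQ·QP·cos(∠Q/2)/(RQ+QP) ≈ 153.45.

t_Q ≈ 153.454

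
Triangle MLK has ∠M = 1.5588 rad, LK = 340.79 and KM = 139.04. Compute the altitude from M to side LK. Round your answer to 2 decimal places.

Law of sines: sin L = KM·sin M/LK ≈ 0.40796.
Since LK ≥ KM, only the acute value applies: ∠L ≈ 0.4202 rad.
Then ∠K = π − ∠M − ∠L ≈ 1.1626 rad.
Law of sines gives ML = LK·sin K/sin M ≈ 312.81.
Area = ½·LK·KM·sin K ≈ 21745.
The altitude from M has length 2·area/LK ≈ 127.61.

h_M ≈ 127.61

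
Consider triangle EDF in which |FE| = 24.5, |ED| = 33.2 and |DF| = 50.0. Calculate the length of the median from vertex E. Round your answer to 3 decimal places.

Median from E: ½√(2·|FE|² + 2·|ED|² − |DF|²) ≈ 15.041.

15.041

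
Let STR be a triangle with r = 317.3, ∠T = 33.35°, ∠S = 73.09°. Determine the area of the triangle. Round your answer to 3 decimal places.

area ≈ 27606.404

The third angle is ∠R = 180° − ∠S − ∠T = 73.56°.
Law of sines: s = r·sin S/sin R ≈ 316.52.
Law of sines: t = r·sin T/sin R ≈ 181.87.
Area = ½·r·s·sin T ≈ 27606.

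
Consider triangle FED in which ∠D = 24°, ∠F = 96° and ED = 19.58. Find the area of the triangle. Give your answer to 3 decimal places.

The third angle is ∠E = 180° − ∠D − ∠F = 60.00°.
Law of sines: DF = ED·sin E/sin F ≈ 17.05.
Law of sines: FE = ED·sin D/sin F ≈ 8.0078.
Area = ½·ED·DF·sin D ≈ 67.893.

67.893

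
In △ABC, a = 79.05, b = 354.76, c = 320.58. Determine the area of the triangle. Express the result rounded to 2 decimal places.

11951.59

Semiperimeter s = (79.05 + 354.76 + 320.58)/2 = 377.19.
Heron's formula: area = √(377.19·298.14·22.435·56.615) ≈ 11952.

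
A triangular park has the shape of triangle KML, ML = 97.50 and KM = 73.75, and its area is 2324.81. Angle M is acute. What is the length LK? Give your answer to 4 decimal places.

63.0488

From area = ½·KM·ML·sin M, we get sin M = 2·area/(KM·ML) ≈ 0.64662.
Taking the acute solution, ∠M ≈ 40.29°.
Law of cosines then gives LK ≈ 63.049.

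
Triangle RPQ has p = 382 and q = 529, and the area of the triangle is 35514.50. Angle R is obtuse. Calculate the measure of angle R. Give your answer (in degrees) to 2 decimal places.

∠R ≈ 159.42°

From area = ½·p·q·sin R, we get sin R = 2·area/(p·q) ≈ 0.35149.
Taking the obtuse solution, ∠R ≈ 159.42°.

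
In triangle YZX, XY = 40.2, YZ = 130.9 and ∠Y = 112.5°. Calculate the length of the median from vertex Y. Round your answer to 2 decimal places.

By the law of cosines, ZX² = XY² + YZ² − 2·XY·YZ·cos Y = 22778, so ZX ≈ 150.92.
Median from Y: ½√(2·XY² + 2·YZ² − ZX²) ≈ 60.67.

60.67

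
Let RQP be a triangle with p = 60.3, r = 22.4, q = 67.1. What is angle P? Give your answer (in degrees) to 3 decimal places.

By the law of cosines, cos P = (r² + q² − p²) / (2·r·q) ≈ 0.45510, so ∠P ≈ 62.93°.

62.928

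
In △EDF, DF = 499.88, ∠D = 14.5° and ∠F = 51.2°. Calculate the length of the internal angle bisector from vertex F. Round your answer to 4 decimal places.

t_F ≈ 194.3105

The third angle is ∠E = 180° − ∠D − ∠F = 114.30°.
Law of sines: FE = DF·sin D/sin E ≈ 137.33.
Law of sines: ED = DF·sin F/sin E ≈ 427.45.
The bisector from F has length 2·DF·FE·cos(∠F/2)/(DF+FE) ≈ 194.31.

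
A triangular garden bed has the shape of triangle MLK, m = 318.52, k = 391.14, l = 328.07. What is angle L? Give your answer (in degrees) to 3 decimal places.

53.899

By the law of cosines, cos L = (k² + m² − l²) / (2·k·m) ≈ 0.58921, so ∠L ≈ 53.90°.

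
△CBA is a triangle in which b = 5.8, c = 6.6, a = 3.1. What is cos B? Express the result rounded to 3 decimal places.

By the law of cosines, cos B = (a² + c² − b²) / (2·a·c) ≈ 0.47727, so ∠B ≈ 61.49°.

0.477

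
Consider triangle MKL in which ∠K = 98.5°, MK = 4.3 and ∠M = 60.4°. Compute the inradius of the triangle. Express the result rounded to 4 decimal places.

1.6668

The third angle is ∠L = 180° − ∠M − ∠K = 21.10°.
Law of sines: KL = MK·sin M/sin L ≈ 10.386.
Law of sines: LM = MK·sin K/sin L ≈ 11.813.
Area = ½·MK·KL·sin K ≈ 22.084.
Semiperimeter s = (10.386+11.813+4.3)/2 = 13.25.
Inradius = area/s = 22.084/13.25 ≈ 1.6668.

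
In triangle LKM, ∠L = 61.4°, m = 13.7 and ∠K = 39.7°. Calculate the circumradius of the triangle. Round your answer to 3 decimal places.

R ≈ 6.981

The third angle is ∠M = 180° − ∠L − ∠K = 78.90°.
Law of sines: l = m·sin L/sin M ≈ 12.258.
Law of sines: k = m·sin K/sin M ≈ 8.918.
Circumradius = m/(2 sin M) ≈ 6.9806.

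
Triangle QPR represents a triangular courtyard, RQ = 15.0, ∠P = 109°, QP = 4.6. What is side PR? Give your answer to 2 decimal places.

Law of sines: sin R = QP·sin P/RQ ≈ 0.28996.
Since RQ ≥ QP, only the acute value applies: ∠R ≈ 16.86°.
Then ∠Q = 180° − ∠P − ∠R ≈ 54.14°.
Law of sines gives PR = RQ·sin Q/sin P ≈ 12.858.

12.86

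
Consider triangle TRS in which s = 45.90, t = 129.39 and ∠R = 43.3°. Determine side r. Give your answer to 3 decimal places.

101.015

By the law of cosines, r² = s² + t² − 2·s·t·cos R = 10204, so r ≈ 101.02.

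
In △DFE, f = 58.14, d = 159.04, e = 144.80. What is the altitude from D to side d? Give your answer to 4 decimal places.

Semiperimeter s = (159.04 + 58.14 + 144.8)/2 = 180.99.
Heron's formula: area = √(180.99·21.95·122.85·36.19) ≈ 4202.7.
The altitude from D has length 2·area/d ≈ 52.851.

52.8506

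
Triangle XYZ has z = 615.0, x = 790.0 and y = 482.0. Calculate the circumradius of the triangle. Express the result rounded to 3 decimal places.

By the law of cosines, cos X = (y² + z² − x²) / (2·y·z) ≈ -0.02286, so ∠X ≈ 91.31°.
Circumradius = x/(2 sin X) ≈ 395.1.

395.103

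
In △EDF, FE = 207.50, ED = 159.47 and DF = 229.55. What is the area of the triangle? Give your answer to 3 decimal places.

area ≈ 16066.964

Semiperimeter s = (229.55 + 207.5 + 159.47)/2 = 298.26.
Heron's formula: area = √(298.26·68.71·90.76·138.79) ≈ 16067.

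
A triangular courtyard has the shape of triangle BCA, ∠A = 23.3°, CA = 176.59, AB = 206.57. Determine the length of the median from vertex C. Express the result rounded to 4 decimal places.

By the law of cosines, BC² = CA² + AB² − 2·CA·AB·cos A = 6848.7, so BC ≈ 82.757.
Median from C: ½√(2·BC² + 2·CA² − AB²) ≈ 91.37.

91.3704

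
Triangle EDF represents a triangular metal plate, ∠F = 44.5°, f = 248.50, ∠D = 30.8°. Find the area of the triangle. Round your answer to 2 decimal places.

area ≈ 21817.95

The third angle is ∠E = 180° − ∠D − ∠F = 104.70°.
Law of sines: e = f·sin E/sin F ≈ 342.93.
Law of sines: d = f·sin D/sin F ≈ 181.54.
Area = ½·f·e·sin D ≈ 21818.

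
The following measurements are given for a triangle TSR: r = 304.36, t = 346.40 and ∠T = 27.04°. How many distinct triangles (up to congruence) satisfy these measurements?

r·sin T = 304.36·sin(27.04°) ≈ 138.4.
Since t ≥ r, exactly one triangle exists.

1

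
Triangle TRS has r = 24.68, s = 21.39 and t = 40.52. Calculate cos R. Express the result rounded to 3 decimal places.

0.860

By the law of cosines, cos R = (s² + t² − r²) / (2·s·t) ≈ 0.85973, so ∠R ≈ 30.71°.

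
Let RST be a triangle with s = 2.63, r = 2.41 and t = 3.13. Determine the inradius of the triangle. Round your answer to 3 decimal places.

0.755

Semiperimeter p = (2.41 + 2.63 + 3.13)/2 = 4.085.
Heron's formula: area = √(4.085·1.675·1.455·0.955) ≈ 3.0834.
Inradius = area/p = 3.0834/4.085 ≈ 0.75482.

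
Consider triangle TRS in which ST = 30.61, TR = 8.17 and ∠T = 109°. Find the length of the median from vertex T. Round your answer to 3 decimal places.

m_T ≈ 14.499

By the law of cosines, RS² = ST² + TR² − 2·ST·TR·cos T = 1166.6, so RS ≈ 34.155.
Median from T: ½√(2·ST² + 2·TR² − RS²) ≈ 14.499.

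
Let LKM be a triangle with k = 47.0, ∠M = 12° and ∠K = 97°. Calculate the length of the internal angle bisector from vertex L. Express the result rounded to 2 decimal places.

t_L ≈ 13.25

The third angle is ∠L = 180° − ∠K − ∠M = 71.00°.
Law of sines: l = k·sin L/sin K ≈ 44.773.
Law of sines: m = k·sin M/sin K ≈ 9.8452.
The bisector from L has length 2·k·m·cos(∠L/2)/(k+m) ≈ 13.254.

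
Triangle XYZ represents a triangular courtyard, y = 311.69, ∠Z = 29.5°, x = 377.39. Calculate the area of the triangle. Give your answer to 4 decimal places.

28961.5689

Area = ½·x·y·sin Z ≈ 28962.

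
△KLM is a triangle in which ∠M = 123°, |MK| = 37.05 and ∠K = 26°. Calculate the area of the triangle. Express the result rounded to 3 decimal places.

The third angle is ∠L = 180° − ∠M − ∠K = 31.00°.
Law of sines: |LM| = |MK|·sin K/sin L ≈ 31.535.
Law of sines: |KL| = |MK|·sin M/sin L ≈ 60.331.
Area = ½·|MK|·|LM|·sin M ≈ 489.94.

489.937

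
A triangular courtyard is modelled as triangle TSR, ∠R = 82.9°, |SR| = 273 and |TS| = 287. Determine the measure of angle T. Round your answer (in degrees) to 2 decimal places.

∠T ≈ 70.72°

Law of sines: sin T = |SR|·sin R/|TS| ≈ 0.94393.
Since |TS| ≥ |SR|, only the acute value applies: ∠T ≈ 70.72°.
Then ∠S = 180° − ∠R − ∠T ≈ 26.38°.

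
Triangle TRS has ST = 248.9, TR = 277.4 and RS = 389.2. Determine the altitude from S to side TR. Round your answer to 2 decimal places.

h_S ≈ 247.87

Semiperimeter s = (389.2 + 248.9 + 277.4)/2 = 457.75.
Heron's formula: area = √(457.75·68.55·208.85·180.35) ≈ 34379.
The altitude from S has length 2·area/TR ≈ 247.87.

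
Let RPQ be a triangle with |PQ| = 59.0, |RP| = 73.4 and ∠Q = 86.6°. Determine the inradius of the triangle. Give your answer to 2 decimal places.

Law of sines: sin R = |PQ|·sin Q/|RP| ≈ 0.80240.
Since |RP| ≥ |PQ|, only the acute value applies: ∠R ≈ 53.36°.
Then ∠P = 180° − ∠Q − ∠R ≈ 40.04°.
Law of sines gives |QR| = |RP|·sin P/sin Q ≈ 47.303.
Area = ½·|RP|·|PQ|·sin P ≈ 1393.
Semiperimeter s = (59+47.303+73.4)/2 = 89.852.
Inradius = area/s = 1393/89.852 ≈ 15.503.

r ≈ 15.50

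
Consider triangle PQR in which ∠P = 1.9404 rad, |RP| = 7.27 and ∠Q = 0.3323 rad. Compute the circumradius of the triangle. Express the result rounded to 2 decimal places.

11.14

The third angle is ∠R = π − ∠P − ∠Q = 0.8689 rad.
Law of sines: |QR| = |RP|·sin P/sin Q ≈ 20.781.
Law of sines: |PQ| = |RP|·sin R/sin Q ≈ 17.018.
Circumradius = |RP|/(2 sin Q) ≈ 11.143.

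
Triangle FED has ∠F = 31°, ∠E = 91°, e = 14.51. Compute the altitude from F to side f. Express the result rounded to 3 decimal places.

12.305

The third angle is ∠D = 180° − ∠F − ∠E = 58.00°.
Law of sines: f = e·sin F/sin E ≈ 7.4743.
Law of sines: d = e·sin D/sin E ≈ 12.307.
Area = ½·e·f·sin D ≈ 45.987.
The altitude from F has length 2·area/f ≈ 12.305.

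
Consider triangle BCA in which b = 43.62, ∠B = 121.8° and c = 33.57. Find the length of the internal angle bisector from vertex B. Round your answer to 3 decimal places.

t_B ≈ 10.225

Law of sines: sin C = c·sin B/b ≈ 0.65408.
Since b ≥ c, only the acute value applies: ∠C ≈ 40.85°.
Then ∠A = 180° − ∠B − ∠C ≈ 17.35°.
Law of sines gives a = b·sin A/sin B ≈ 15.305.
The bisector from B has length 2·c·a·cos(∠B/2)/(c+a) ≈ 10.225.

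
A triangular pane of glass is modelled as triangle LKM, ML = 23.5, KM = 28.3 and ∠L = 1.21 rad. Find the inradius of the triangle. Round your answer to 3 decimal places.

Law of sines: sin K = ML·sin L/KM ≈ 0.77692.
Since KM ≥ ML, only the acute value applies: ∠K ≈ 0.890 rad.
Then ∠M = π − ∠L − ∠K ≈ 1.042 rad.
Law of sines gives LK = KM·sin M/sin L ≈ 26.113.
Area = ½·KM·ML·sin M ≈ 287.08.
Semiperimeter s = (28.3+23.5+26.113)/2 = 38.957.
Inradius = area/s = 287.08/38.957 ≈ 7.3691.

7.369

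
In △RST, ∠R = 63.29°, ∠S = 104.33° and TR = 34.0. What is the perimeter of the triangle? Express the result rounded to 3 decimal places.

The third angle is ∠T = 180° − ∠R − ∠S = 12.38°.
Law of sines: ST = TR·sin R/sin S ≈ 31.347.
Law of sines: RS = TR·sin T/sin S ≈ 7.5235.
Semiperimeter s = (31.347+34+7.5235)/2 = 36.435.
Perimeter = 31.347 + 34 + 7.5235 = 72.871.

72.871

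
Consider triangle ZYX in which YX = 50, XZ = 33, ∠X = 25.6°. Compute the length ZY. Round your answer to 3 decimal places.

By the law of cosines, ZY² = YX² + XZ² − 2·YX·XZ·cos X = 612.95, so ZY ≈ 24.758.

24.758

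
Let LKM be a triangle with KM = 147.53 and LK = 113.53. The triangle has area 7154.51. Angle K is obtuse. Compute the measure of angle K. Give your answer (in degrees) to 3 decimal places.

∠K ≈ 121.316°

From area = ½·LK·KM·sin K, we get sin K = 2·area/(LK·KM) ≈ 0.85432.
Taking the obtuse solution, ∠K ≈ 121.32°.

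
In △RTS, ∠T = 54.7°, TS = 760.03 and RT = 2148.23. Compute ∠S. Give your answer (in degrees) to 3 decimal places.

∠S ≈ 105.352°

By the law of cosines, SR² = RT² + TS² − 2·RT·TS·cos T = 3.3056e+06, so SR ≈ 1818.1.
Law of cosines again: cos S = (TS² + SR² − RT²)/(2·TS·SR) ≈ -0.26475, so ∠S ≈ 105.35°.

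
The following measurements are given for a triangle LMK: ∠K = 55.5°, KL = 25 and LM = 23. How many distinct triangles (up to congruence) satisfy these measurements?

KL·sin K = 25·sin(55.5°) ≈ 20.6.
Since KL sin K < LM < KL (20.6 < 23 < 25), two triangles exist.

2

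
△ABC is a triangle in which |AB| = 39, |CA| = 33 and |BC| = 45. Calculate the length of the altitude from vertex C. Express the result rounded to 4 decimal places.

Semiperimeter s = (45 + 33 + 39)/2 = 58.5.
Heron's formula: area = √(58.5·13.5·25.5·19.5) ≈ 626.66.
The altitude from C has length 2·area/|AB| ≈ 32.136.

32.1364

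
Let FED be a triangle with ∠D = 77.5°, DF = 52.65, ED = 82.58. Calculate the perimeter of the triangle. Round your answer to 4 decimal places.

223.0331

By the law of cosines, FE² = ED² + DF² − 2·ED·DF·cos D = 7709.4, so FE ≈ 87.803.
Semiperimeter s = (82.58+52.65+87.803)/2 = 111.52.
Perimeter = 82.58 + 52.65 + 87.803 = 223.03.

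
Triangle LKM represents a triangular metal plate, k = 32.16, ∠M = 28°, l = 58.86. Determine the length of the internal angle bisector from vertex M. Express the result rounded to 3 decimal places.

40.358

By the law of cosines, m² = l² + k² − 2·l·k·cos M = 1156, so m ≈ 34.001.
The bisector from M has length 2·l·k·cos(∠M/2)/(l+k) ≈ 40.358.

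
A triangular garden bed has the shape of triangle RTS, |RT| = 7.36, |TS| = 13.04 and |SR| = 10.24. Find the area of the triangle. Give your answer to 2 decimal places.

area ≈ 37.58

Semiperimeter s = (13.04 + 10.24 + 7.36)/2 = 15.32.
Heron's formula: area = √(15.32·2.28·5.08·7.96) ≈ 37.582.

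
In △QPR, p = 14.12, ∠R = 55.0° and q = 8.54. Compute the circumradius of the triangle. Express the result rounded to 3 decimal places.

7.065

By the law of cosines, r² = q² + p² − 2·q·p·cos R = 133.98, so r ≈ 11.575.
Area = ½·q·p·sin R ≈ 49.389.
Circumradius = r/(2 sin R) ≈ 7.0651.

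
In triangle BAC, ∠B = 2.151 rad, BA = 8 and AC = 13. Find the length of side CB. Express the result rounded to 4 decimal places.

6.7604

Law of sines: sin C = BA·sin B/AC ≈ 0.51468.
Since AC ≥ BA, only the acute value applies: ∠C ≈ 0.541 rad.
Then ∠A = π − ∠B − ∠C ≈ 0.450 rad.
Law of sines gives CB = AC·sin A/sin B ≈ 6.7604.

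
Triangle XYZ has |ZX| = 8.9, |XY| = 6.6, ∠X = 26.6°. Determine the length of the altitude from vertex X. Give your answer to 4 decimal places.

By the law of cosines, |YZ|² = |ZX|² + |XY|² − 2·|ZX|·|XY|·cos X = 17.725, so |YZ| ≈ 4.2101.
Area = ½·|ZX|·|XY|·sin X ≈ 13.151.
The altitude from X has length 2·area/|YZ| ≈ 6.2472.

h_X ≈ 6.2472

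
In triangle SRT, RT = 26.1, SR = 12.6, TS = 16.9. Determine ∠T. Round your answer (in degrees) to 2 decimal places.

∠T ≈ 23.65°

By the law of cosines, cos T = (RT² + TS² − SR²) / (2·RT·TS) ≈ 0.91598, so ∠T ≈ 23.65°.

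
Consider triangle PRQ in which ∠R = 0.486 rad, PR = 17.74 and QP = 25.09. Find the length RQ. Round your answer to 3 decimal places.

39.368

Law of sines: sin Q = PR·sin R/QP ≈ 0.33026.
Since QP ≥ PR, only the acute value applies: ∠Q ≈ 0.337 rad.
Then ∠P = π − ∠R − ∠Q ≈ 2.319 rad.
Law of sines gives RQ = QP·sin P/sin R ≈ 39.368.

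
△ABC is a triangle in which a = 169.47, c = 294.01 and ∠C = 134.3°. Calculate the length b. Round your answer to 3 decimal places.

149.466

Law of sines: sin A = a·sin C/c ≈ 0.41253.
Since c ≥ a, only the acute value applies: ∠A ≈ 24.36°.
Then ∠B = 180° − ∠C − ∠A ≈ 21.34°.
Law of sines gives b = c·sin B/sin C ≈ 149.47.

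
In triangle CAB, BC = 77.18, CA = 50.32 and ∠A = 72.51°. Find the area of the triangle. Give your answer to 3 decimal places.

area ≈ 1813.349

Law of sines: sin B = CA·sin A/BC ≈ 0.62184.
Since BC ≥ CA, only the acute value applies: ∠B ≈ 38.45°.
Then ∠C = 180° − ∠A − ∠B ≈ 69.04°.
Law of sines gives AB = BC·sin C/sin A ≈ 75.566.
Area = ½·BC·CA·sin C ≈ 1813.3.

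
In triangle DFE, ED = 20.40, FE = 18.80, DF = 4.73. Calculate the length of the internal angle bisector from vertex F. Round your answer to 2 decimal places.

By the law of cosines, cos F = (DF² + FE² − ED²) / (2·DF·FE) ≈ -0.22686, so ∠F ≈ 103.11°.
The bisector from F has length 2·DF·FE·cos(∠F/2)/(DF+FE) ≈ 4.6994.

t_F ≈ 4.70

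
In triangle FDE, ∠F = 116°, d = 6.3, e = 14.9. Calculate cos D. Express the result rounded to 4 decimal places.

By the law of cosines, f² = d² + e² − 2·d·e·cos F = 344, so f ≈ 18.547.
Law of cosines again: cos D = (e² + f² − d²)/(2·e·f) ≈ 0.95226, so ∠D ≈ 17.78°.

cos D ≈ 0.9523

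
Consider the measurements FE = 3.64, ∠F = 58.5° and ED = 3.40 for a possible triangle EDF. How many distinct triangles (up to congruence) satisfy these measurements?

2

FE·sin F = 3.64·sin(58.5°) ≈ 3.104.
Since FE sin F < ED < FE (3.104 < 3.40 < 3.64), two triangles exist.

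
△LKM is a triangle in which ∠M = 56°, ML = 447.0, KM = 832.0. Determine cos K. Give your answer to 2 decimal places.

cos K ≈ 0.84

By the law of cosines, LK² = KM² + ML² − 2·KM·ML·cos M = 4.761e+05, so LK ≈ 690.
Law of cosines again: cos K = (LK² + KM² − ML²)/(2·LK·KM) ≈ 0.84354, so ∠K ≈ 32.48°.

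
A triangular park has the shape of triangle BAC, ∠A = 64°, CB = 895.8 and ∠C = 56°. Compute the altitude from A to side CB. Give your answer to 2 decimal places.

h_A ≈ 715.58

The third angle is ∠B = 180° − ∠A − ∠C = 60.00°.
Law of sines: AC = CB·sin B/sin A ≈ 863.14.
Law of sines: BA = CB·sin C/sin A ≈ 826.28.
Area = ½·CB·AC·sin C ≈ 3.2051e+05.
The altitude from A has length 2·area/CB ≈ 715.58.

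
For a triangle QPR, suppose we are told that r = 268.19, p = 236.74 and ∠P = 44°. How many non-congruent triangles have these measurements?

r·sin P = 268.19·sin(44°) ≈ 186.3.
Since r sin P < p < r (186.3 < 236.74 < 268.19), two triangles exist.

2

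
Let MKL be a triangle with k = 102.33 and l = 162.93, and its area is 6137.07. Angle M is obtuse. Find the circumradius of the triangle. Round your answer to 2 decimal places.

From area = ½·k·l·sin M, we get sin M = 2·area/(k·l) ≈ 0.73619.
Taking the obtuse solution, ∠M ≈ 132.59°.
Law of cosines then gives m ≈ 244.1.
Circumradius = m/(2 sin M) ≈ 165.79.

165.79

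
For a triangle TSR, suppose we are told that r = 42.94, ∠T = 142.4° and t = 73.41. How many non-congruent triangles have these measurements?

1

r·sin T = 42.94·sin(142.4°) ≈ 26.2.
Since ∠T is not acute, a triangle exists only if t > r; here t > r, so there is exactly one triangle.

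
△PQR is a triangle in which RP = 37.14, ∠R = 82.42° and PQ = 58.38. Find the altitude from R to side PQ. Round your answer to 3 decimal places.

Law of sines: sin Q = RP·sin R/PQ ≈ 0.63062.
Since PQ ≥ RP, only the acute value applies: ∠Q ≈ 39.10°.
Then ∠P = 180° − ∠R − ∠Q ≈ 58.48°.
Law of sines gives QR = PQ·sin P/sin R ≈ 50.208.
Area = ½·PQ·RP·sin P ≈ 924.21.
The altitude from R has length 2·area/PQ ≈ 31.662.

31.662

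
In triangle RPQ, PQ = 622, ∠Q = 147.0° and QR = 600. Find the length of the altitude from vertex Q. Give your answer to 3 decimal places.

By the law of cosines, RP² = PQ² + QR² − 2·PQ·QR·cos Q = 1.3729e+06, so RP ≈ 1171.7.
Area = ½·PQ·QR·sin Q ≈ 1.0163e+05.
The altitude from Q has length 2·area/RP ≈ 173.47.

h_Q ≈ 173.475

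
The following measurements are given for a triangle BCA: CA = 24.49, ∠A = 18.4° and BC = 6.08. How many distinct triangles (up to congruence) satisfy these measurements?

CA·sin A = 24.49·sin(18.4°) ≈ 7.73.
Since BC = 6.08 < 7.73 = CA sin A, no triangle exists.

0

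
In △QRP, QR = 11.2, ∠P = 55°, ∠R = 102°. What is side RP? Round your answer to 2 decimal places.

The third angle is ∠Q = 180° − ∠R − ∠P = 23.00°.
Law of sines: RP = QR·sin Q/sin P ≈ 5.3423.

5.34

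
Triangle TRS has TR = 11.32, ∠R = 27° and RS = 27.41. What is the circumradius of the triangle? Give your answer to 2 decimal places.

By the law of cosines, ST² = TR² + RS² − 2·TR·RS·cos R = 326.53, so ST ≈ 18.07.
Area = ½·TR·RS·sin R ≈ 70.432.
Circumradius = ST/(2 sin R) ≈ 19.901.

19.90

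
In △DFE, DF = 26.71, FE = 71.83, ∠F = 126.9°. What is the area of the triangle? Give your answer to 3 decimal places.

Area = ½·DF·FE·sin F ≈ 767.13.

area ≈ 767.129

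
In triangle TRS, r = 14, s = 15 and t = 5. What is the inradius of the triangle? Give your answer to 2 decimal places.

Semiperimeter p = (5 + 14 + 15)/2 = 17.
Heron's formula: area = √(17·12·3·2) ≈ 34.986.
Inradius = area/p = 34.986/17 ≈ 2.058.

2.06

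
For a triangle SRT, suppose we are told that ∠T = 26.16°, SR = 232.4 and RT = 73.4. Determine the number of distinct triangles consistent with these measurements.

1

RT·sin T = 73.4·sin(26.16°) ≈ 32.36.
Since SR ≥ RT, exactly one triangle exists.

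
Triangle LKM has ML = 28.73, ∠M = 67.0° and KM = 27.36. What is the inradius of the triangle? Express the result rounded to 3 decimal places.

r ≈ 8.310

By the law of cosines, LK² = KM² + ML² − 2·KM·ML·cos M = 959.71, so LK ≈ 30.979.
Area = ½·KM·ML·sin M ≈ 361.78.
Semiperimeter s = (27.36+28.73+30.979)/2 = 43.535.
Inradius = area/s = 361.78/43.535 ≈ 8.3102.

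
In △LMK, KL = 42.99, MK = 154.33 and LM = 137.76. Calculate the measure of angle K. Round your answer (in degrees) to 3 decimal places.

By the law of cosines, cos K = (MK² + KL² − LM²) / (2·MK·KL) ≈ 0.50403, so ∠K ≈ 59.73°.

59.733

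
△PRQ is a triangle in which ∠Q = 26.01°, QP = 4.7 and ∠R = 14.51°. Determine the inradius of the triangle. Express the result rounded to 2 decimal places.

The third angle is ∠P = 180° − ∠R − ∠Q = 139.48°.
Law of sines: RQ = QP·sin P/sin R ≈ 12.188.
Law of sines: PR = QP·sin Q/sin R ≈ 8.2263.
Area = ½·QP·RQ·sin Q ≈ 12.56.
Semiperimeter s = (12.188+4.7+8.2263)/2 = 12.557.
Inradius = area/s = 12.56/12.557 ≈ 1.0002.

r ≈ 1.00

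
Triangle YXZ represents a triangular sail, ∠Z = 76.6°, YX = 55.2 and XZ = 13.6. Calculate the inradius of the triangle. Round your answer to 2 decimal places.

Law of sines: sin Y = XZ·sin Z/YX ≈ 0.23967.
Since YX ≥ XZ, only the acute value applies: ∠Y ≈ 13.87°.
Then ∠X = 180° − ∠Z − ∠Y ≈ 89.53°.
Law of sines gives ZY = YX·sin X/sin Z ≈ 56.743.
Area = ½·YX·XZ·sin X ≈ 375.35.
Semiperimeter s = (13.6+56.743+55.2)/2 = 62.771.
Inradius = area/s = 375.35/62.771 ≈ 5.9796.

5.98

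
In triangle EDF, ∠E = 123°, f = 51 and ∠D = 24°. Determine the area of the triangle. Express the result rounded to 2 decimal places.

area ≈ 814.53

The third angle is ∠F = 180° − ∠E − ∠D = 33.00°.
Law of sines: e = f·sin E/sin F ≈ 78.533.
Law of sines: d = f·sin D/sin F ≈ 38.087.
Area = ½·f·e·sin D ≈ 814.53.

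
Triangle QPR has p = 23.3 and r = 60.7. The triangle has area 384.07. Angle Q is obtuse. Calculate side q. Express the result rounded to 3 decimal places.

From area = ½·p·r·sin Q, we get sin Q = 2·area/(p·r) ≈ 0.54312.
Taking the obtuse solution, ∠Q ≈ 147.10°.
Law of cosines then gives q ≈ 81.255.

81.255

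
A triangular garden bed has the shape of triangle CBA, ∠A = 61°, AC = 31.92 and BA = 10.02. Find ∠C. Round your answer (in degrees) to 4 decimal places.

17.9438

By the law of cosines, CB² = BA² + AC² − 2·BA·AC·cos A = 809.17, so CB ≈ 28.446.
Law of cosines again: cos C = (AC² + CB² − BA²)/(2·AC·CB) ≈ 0.95136, so ∠C ≈ 17.94°.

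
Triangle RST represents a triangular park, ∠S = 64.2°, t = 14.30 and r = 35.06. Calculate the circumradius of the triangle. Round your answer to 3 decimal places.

By the law of cosines, s² = t² + r² − 2·t·r·cos S = 997.28, so s ≈ 31.58.
Area = ½·t·r·sin S ≈ 225.69.
Circumradius = s/(2 sin S) ≈ 17.538.

17.538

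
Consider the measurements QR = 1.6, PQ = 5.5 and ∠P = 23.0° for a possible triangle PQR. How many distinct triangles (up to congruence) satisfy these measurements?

PQ·sin P = 5.5·sin(23.0°) ≈ 2.149.
Since QR = 1.6 < 2.149 = PQ sin P, no triangle exists.

0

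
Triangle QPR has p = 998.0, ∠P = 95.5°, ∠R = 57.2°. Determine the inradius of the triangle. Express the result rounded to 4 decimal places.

167.6773

The third angle is ∠Q = 180° − ∠P − ∠R = 27.30°.
Law of sines: q = p·sin Q/sin P ≈ 459.85.
Law of sines: r = p·sin R/sin P ≈ 842.77.
Area = ½·p·q·sin R ≈ 1.9288e+05.
Semiperimeter s = (459.85+998+842.77)/2 = 1150.3.
Inradius = area/s = 1.9288e+05/1150.3 ≈ 167.68.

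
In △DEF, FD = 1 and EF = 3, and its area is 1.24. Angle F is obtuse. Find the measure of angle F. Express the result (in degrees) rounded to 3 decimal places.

124.242

From area = ½·EF·FD·sin F, we get sin F = 2·area/(EF·FD) ≈ 0.82667.
Taking the obtuse solution, ∠F ≈ 124.24°.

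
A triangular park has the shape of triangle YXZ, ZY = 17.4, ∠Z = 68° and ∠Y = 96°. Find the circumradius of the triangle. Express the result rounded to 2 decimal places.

R ≈ 31.56

The third angle is ∠X = 180° − ∠Z − ∠Y = 16.00°.
Law of sines: XZ = ZY·sin Y/sin X ≈ 62.781.
Law of sines: YX = ZY·sin Z/sin X ≈ 58.53.
Circumradius = ZY/(2 sin X) ≈ 31.563.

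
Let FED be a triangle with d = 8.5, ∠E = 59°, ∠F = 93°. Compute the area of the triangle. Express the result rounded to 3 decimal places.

The third angle is ∠D = 180° − ∠F − ∠E = 28.00°.
Law of sines: f = d·sin F/sin D ≈ 18.081.
Law of sines: e = d·sin E/sin D ≈ 15.519.
Area = ½·d·f·sin E ≈ 65.867.

area ≈ 65.867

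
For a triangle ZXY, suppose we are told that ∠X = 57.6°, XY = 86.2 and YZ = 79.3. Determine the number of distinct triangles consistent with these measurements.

XY·sin X = 86.2·sin(57.6°) ≈ 72.78.
Since XY sin X < YZ < XY (72.78 < 79.3 < 86.2), two triangles exist.

2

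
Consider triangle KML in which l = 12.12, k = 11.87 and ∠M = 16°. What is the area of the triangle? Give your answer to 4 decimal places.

area ≈ 19.8272

Area = ½·l·k·sin M ≈ 19.827.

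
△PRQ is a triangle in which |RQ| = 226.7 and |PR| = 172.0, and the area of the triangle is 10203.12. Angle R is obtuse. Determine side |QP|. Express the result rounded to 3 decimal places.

383.966

From area = ½·|PR|·|RQ|·sin R, we get sin R = 2·area/(|PR|·|RQ|) ≈ 0.52334.
Taking the obtuse solution, ∠R ≈ 148.44°.
Law of cosines then gives |QP| ≈ 383.97.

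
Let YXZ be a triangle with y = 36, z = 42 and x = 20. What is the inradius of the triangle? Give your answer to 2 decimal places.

Semiperimeter s = (36 + 20 + 42)/2 = 49.
Heron's formula: area = √(49·13·29·7) ≈ 359.6.
Inradius = area/s = 359.6/49 ≈ 7.3387.

r ≈ 7.34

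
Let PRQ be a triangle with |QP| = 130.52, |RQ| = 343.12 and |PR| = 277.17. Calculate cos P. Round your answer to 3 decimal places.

By the law of cosines, cos P = (|QP|² + |PR|² − |RQ|²) / (2·|QP|·|PR|) ≈ -0.32995, so ∠P ≈ 109.27°.

-0.330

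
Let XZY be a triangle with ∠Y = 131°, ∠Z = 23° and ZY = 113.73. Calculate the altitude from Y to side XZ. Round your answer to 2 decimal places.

The third angle is ∠X = 180° − ∠Z − ∠Y = 26.00°.
Law of sines: YX = ZY·sin Z/sin X ≈ 101.37.
Law of sines: XZ = ZY·sin Y/sin X ≈ 195.8.
Area = ½·ZY·YX·sin Y ≈ 4350.5.
The altitude from Y has length 2·area/XZ ≈ 44.438.

h_Y ≈ 44.44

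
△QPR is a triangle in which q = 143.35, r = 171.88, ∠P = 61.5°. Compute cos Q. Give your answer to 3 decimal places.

0.635

By the law of cosines, p² = r² + q² − 2·r·q·cos P = 26579, so p ≈ 163.03.
Law of cosines again: cos Q = (p² + r² − q²)/(2·p·r) ≈ 0.63473, so ∠Q ≈ 50.60°.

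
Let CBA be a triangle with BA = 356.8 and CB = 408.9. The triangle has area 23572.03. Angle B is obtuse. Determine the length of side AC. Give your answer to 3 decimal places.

755.409

From area = ½·CB·BA·sin B, we get sin B = 2·area/(CB·BA) ≈ 0.32314.
Taking the obtuse solution, ∠B ≈ 161.15°.
Law of cosines then gives AC ≈ 755.41.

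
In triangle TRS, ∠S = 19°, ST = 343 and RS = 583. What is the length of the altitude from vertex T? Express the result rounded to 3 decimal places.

By the law of cosines, TR² = RS² + ST² − 2·RS·ST·cos S = 79389, so TR ≈ 281.76.
Area = ½·RS·ST·sin S ≈ 32552.
The altitude from T has length 2·area/RS ≈ 111.67.

111.670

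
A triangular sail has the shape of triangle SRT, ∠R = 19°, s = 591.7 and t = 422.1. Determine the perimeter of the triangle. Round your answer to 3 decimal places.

By the law of cosines, r² = t² + s² − 2·t·s·cos R = 55978, so r ≈ 236.6.
Semiperimeter p = (591.7+236.6+422.1)/2 = 625.2.
Perimeter = 591.7 + 236.6 + 422.1 = 1250.4.

1250.397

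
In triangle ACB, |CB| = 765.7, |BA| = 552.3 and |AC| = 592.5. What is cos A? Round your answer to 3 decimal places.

By the law of cosines, cos A = (|BA|² + |AC|² − |CB|²) / (2·|BA|·|AC|) ≈ 0.10664, so ∠A ≈ 83.88°.

cos A ≈ 0.107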